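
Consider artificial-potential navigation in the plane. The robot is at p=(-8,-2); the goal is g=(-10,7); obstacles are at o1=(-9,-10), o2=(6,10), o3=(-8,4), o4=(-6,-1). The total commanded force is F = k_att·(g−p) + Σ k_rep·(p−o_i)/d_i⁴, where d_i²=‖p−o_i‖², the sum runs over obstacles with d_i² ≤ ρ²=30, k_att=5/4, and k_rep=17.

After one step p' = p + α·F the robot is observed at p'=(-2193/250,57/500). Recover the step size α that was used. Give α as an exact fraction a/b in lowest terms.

F_att = 5/4·(g−p) = 5/4·(-2,9) = (-2.5000,11.2500)
o1: d²=65 > ρ²=30 → inactive
o2: d²=340 > ρ²=30 → inactive
o3: d²=36 > ρ²=30 → inactive
o4: d²=5 ≤ ρ²=30; F_rep = 17·(-2,-1)/5² = (-1.3600,-0.6800)
F = F_att + ΣF_rep = (-3.8600,10.5700)
Δp = p'−p = (-0.7720,2.1140); α = Δx/Fx = (-193/250) / (-193/50) = 1/5
check: Δy/Fy = (1057/500) / (1057/100) = 1/5 ✓

α = 1/5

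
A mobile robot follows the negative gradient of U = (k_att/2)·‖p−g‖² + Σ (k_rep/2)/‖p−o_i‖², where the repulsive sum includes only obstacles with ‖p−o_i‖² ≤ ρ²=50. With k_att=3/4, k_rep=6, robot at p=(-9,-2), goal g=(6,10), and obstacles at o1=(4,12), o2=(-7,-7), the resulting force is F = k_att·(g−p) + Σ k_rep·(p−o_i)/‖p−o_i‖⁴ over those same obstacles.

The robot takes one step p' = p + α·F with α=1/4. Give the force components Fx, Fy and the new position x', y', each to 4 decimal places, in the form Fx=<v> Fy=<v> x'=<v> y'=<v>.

F_att = 3/4·(g−p) = 3/4·(15,12) = (11.2500,9.0000)
o1: d²=365 > ρ²=50 → inactive
o2: d²=29 ≤ ρ²=50; F_rep = 6·(-2,5)/29² = (-0.0143,0.0357)
F = F_att + ΣF_rep = (11.2357,9.0357)
p' = p + 1/4·F = (-6.1911,0.2589)

Fx=11.2357 Fy=9.0357 x'=-6.1911 y'=0.2589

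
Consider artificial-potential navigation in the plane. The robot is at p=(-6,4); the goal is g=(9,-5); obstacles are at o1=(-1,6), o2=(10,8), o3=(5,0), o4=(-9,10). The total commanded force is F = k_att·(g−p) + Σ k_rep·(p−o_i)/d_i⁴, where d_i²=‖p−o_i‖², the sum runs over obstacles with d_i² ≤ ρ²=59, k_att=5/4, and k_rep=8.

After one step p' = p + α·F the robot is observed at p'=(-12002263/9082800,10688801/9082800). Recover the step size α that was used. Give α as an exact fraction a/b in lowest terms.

F_att = 5/4·(g−p) = 5/4·(15,-9) = (18.7500,-11.2500)
o1: d²=29 ≤ ρ²=59; F_rep = 8·(-5,-2)/29² = (-0.0476,-0.0190)
o2: d²=272 > ρ²=59 → inactive
o3: d²=137 > ρ²=59 → inactive
o4: d²=45 ≤ ρ²=59; F_rep = 8·(3,-6)/45² = (0.0119,-0.0237)
F = F_att + ΣF_rep = (18.7143,-11.2927)
Δp = p'−p = (4.6786,-2.8232); α = Δx/Fx = (42494537/9082800) / (42494537/2270700) = 1/4
check: Δy/Fy = (-25642399/9082800) / (-25642399/2270700) = 1/4 ✓

α = 1/4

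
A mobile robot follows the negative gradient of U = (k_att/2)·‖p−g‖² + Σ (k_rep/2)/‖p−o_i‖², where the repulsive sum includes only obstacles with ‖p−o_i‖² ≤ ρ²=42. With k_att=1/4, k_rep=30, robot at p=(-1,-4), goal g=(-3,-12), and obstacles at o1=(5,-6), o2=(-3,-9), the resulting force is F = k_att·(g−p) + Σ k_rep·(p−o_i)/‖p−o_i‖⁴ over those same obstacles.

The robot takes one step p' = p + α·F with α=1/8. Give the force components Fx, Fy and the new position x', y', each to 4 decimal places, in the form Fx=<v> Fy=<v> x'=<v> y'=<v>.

Fx=-0.5412 Fy=-1.7841 x'=-1.0676 y'=-4.2230

F_att = 1/4·(g−p) = 1/4·(-2,-8) = (-0.5000,-2.0000)
o1: d²=40 ≤ ρ²=42; F_rep = 30·(-6,2)/40² = (-0.1125,0.0375)
o2: d²=29 ≤ ρ²=42; F_rep = 30·(2,5)/29² = (0.0713,0.1784)
F = F_att + ΣF_rep = (-0.5412,-1.7841)
p' = p + 1/8·F = (-1.0676,-4.2230)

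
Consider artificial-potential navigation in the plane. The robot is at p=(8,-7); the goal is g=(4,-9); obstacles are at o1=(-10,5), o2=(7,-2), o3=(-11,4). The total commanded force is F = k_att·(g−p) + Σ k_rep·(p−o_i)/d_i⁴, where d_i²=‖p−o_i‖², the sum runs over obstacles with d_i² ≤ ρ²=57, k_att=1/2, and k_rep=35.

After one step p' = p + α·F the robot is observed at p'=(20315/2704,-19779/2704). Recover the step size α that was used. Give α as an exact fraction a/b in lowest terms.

α = 1/4

F_att = 1/2·(g−p) = 1/2·(-4,-2) = (-2.0000,-1.0000)
o1: d²=468 > ρ²=57 → inactive
o2: d²=26 ≤ ρ²=57; F_rep = 35·(1,-5)/26² = (0.0518,-0.2589)
o3: d²=482 > ρ²=57 → inactive
F = F_att + ΣF_rep = (-1.9482,-1.2589)
Δp = p'−p = (-0.4871,-0.3147); α = Δx/Fx = (-1317/2704) / (-1317/676) = 1/4
check: Δy/Fy = (-851/2704) / (-851/676) = 1/4 ✓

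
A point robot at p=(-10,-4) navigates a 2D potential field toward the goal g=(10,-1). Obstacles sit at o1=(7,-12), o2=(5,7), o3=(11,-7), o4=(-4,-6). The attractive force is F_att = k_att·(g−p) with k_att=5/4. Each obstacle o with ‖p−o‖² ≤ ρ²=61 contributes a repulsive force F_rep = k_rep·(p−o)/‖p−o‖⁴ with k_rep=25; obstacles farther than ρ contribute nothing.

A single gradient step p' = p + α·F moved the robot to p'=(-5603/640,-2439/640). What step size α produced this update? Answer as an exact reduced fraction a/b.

α = 1/20

F_att = 5/4·(g−p) = 5/4·(20,3) = (25.0000,3.7500)
o1: d²=353 > ρ²=61 → inactive
o2: d²=346 > ρ²=61 → inactive
o3: d²=450 > ρ²=61 → inactive
o4: d²=40 ≤ ρ²=61; F_rep = 25·(-6,2)/40² = (-0.0938,0.0312)
F = F_att + ΣF_rep = (24.9062,3.7812)
Δp = p'−p = (1.2453,0.1891); α = Δx/Fx = (797/640) / (797/32) = 1/20
check: Δy/Fy = (121/640) / (121/32) = 1/20 ✓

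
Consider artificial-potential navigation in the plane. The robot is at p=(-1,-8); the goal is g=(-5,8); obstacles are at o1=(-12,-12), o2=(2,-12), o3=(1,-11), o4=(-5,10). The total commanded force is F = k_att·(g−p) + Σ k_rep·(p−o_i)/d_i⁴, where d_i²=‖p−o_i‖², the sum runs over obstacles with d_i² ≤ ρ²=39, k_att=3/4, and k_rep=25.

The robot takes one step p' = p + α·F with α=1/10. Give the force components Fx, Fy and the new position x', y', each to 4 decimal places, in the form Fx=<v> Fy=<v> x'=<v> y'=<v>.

F_att = 3/4·(g−p) = 3/4·(-4,16) = (-3.0000,12.0000)
o1: d²=137 > ρ²=39 → inactive
o2: d²=25 ≤ ρ²=39; F_rep = 25·(-3,4)/25² = (-0.1200,0.1600)
o3: d²=13 ≤ ρ²=39; F_rep = 25·(-2,3)/13² = (-0.2959,0.4438)
o4: d²=340 > ρ²=39 → inactive
F = F_att + ΣF_rep = (-3.4159,12.6038)
p' = p + 1/10·F = (-1.3416,-6.7396)

Fx=-3.4159 Fy=12.6038 x'=-1.3416 y'=-6.7396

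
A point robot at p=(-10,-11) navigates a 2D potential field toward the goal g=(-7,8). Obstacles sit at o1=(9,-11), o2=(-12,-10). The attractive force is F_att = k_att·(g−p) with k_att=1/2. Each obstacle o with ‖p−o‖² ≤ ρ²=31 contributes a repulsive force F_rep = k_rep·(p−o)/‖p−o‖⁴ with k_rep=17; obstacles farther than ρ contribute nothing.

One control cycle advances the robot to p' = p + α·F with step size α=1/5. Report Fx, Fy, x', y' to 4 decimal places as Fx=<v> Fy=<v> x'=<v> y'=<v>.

F_att = 1/2·(g−p) = 1/2·(3,19) = (1.5000,9.5000)
o1: d²=361 > ρ²=31 → inactive
o2: d²=5 ≤ ρ²=31; F_rep = 17·(2,-1)/5² = (1.3600,-0.6800)
F = F_att + ΣF_rep = (2.8600,8.8200)
p' = p + 1/5·F = (-9.4280,-9.2360)

Fx=2.8600 Fy=8.8200 x'=-9.4280 y'=-9.2360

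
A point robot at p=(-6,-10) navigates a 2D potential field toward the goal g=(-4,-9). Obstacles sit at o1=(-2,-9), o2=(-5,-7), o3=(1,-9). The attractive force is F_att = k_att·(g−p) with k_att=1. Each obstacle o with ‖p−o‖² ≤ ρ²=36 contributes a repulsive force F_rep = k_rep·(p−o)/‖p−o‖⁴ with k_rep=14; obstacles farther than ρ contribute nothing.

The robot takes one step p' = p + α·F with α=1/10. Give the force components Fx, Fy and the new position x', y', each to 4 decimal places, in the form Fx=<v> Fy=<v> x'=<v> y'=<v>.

Fx=1.6662 Fy=0.5316 x'=-5.8334 y'=-9.9468

F_att = 1·(g−p) = 1·(2,1) = (2.0000,1.0000)
o1: d²=17 ≤ ρ²=36; F_rep = 14·(-4,-1)/17² = (-0.1938,-0.0484)
o2: d²=10 ≤ ρ²=36; F_rep = 14·(-1,-3)/10² = (-0.1400,-0.4200)
o3: d²=50 > ρ²=36 → inactive
F = F_att + ΣF_rep = (1.6662,0.5316)
p' = p + 1/10·F = (-5.8334,-9.9468)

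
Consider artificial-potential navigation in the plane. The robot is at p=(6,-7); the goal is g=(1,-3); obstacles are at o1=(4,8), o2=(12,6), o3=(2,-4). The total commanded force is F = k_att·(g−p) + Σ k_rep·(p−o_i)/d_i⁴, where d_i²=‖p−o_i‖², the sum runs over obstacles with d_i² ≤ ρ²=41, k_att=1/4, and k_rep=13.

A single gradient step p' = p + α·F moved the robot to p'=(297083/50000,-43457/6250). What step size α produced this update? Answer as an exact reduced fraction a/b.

α = 1/20

F_att = 1/4·(g−p) = 1/4·(-5,4) = (-1.2500,1.0000)
o1: d²=229 > ρ²=41 → inactive
o2: d²=205 > ρ²=41 → inactive
o3: d²=25 ≤ ρ²=41; F_rep = 13·(4,-3)/25² = (0.0832,-0.0624)
F = F_att + ΣF_rep = (-1.1668,0.9376)
Δp = p'−p = (-0.0583,0.0469); α = Δx/Fx = (-2917/50000) / (-2917/2500) = 1/20
check: Δy/Fy = (293/6250) / (586/625) = 1/20 ✓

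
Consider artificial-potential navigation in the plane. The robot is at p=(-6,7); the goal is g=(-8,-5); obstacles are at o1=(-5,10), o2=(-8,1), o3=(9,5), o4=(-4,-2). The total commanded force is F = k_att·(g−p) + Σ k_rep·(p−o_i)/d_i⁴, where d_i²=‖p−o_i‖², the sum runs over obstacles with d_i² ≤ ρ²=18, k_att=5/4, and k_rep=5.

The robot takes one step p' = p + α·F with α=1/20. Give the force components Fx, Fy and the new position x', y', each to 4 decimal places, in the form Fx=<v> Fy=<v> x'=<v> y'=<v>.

Fx=-2.5500 Fy=-15.1500 x'=-6.1275 y'=6.2425

F_att = 5/4·(g−p) = 5/4·(-2,-12) = (-2.5000,-15.0000)
o1: d²=10 ≤ ρ²=18; F_rep = 5·(-1,-3)/10² = (-0.0500,-0.1500)
o2: d²=40 > ρ²=18 → inactive
o3: d²=229 > ρ²=18 → inactive
o4: d²=85 > ρ²=18 → inactive
F = F_att + ΣF_rep = (-2.5500,-15.1500)
p' = p + 1/20·F = (-6.1275,6.2425)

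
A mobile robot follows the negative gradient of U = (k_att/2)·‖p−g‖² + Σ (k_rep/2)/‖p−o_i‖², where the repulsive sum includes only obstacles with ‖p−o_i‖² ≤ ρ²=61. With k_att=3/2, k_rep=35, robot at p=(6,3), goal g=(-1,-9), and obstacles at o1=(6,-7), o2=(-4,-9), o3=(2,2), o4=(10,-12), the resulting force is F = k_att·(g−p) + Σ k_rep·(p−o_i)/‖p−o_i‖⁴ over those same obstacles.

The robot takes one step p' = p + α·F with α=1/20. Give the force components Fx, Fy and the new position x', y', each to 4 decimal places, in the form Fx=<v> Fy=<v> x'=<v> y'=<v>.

F_att = 3/2·(g−p) = 3/2·(-7,-12) = (-10.5000,-18.0000)
o1: d²=100 > ρ²=61 → inactive
o2: d²=244 > ρ²=61 → inactive
o3: d²=17 ≤ ρ²=61; F_rep = 35·(4,1)/17² = (0.4844,0.1211)
o4: d²=241 > ρ²=61 → inactive
F = F_att + ΣF_rep = (-10.0156,-17.8789)
p' = p + 1/20·F = (5.4992,2.1061)

Fx=-10.0156 Fy=-17.8789 x'=5.4992 y'=2.1061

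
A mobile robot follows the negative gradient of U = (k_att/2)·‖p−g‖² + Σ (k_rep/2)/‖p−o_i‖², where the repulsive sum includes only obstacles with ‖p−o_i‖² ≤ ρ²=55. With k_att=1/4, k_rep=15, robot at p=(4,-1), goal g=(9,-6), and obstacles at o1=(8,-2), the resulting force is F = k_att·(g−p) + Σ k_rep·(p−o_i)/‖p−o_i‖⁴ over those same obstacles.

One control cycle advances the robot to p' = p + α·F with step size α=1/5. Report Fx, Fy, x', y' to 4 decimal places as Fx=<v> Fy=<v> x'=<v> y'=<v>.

F_att = 1/4·(g−p) = 1/4·(5,-5) = (1.2500,-1.2500)
o1: d²=17 ≤ ρ²=55; F_rep = 15·(-4,1)/17² = (-0.2076,0.0519)
F = F_att + ΣF_rep = (1.0424,-1.1981)
p' = p + 1/5·F = (4.2085,-1.2396)

Fx=1.0424 Fy=-1.1981 x'=4.2085 y'=-1.2396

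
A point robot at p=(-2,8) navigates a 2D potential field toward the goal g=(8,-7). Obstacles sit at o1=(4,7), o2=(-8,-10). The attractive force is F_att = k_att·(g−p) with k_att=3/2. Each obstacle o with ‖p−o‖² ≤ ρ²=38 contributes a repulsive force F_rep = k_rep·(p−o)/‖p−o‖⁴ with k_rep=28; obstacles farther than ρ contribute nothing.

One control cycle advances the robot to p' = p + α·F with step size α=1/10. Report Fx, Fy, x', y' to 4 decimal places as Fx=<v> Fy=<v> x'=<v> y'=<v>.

Fx=14.8773 Fy=-22.4795 x'=-0.5123 y'=5.7520

F_att = 3/2·(g−p) = 3/2·(10,-15) = (15.0000,-22.5000)
o1: d²=37 ≤ ρ²=38; F_rep = 28·(-6,1)/37² = (-0.1227,0.0205)
o2: d²=360 > ρ²=38 → inactive
F = F_att + ΣF_rep = (14.8773,-22.4795)
p' = p + 1/10·F = (-0.5123,5.7520)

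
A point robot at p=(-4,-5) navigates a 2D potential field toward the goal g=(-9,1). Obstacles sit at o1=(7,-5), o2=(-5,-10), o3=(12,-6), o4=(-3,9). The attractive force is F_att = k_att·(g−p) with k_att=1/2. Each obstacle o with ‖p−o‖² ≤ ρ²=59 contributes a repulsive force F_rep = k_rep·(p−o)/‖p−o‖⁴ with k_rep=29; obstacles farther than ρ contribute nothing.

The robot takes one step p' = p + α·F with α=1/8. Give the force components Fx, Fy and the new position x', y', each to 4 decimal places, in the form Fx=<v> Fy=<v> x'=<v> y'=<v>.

Fx=-2.4571 Fy=3.2145 x'=-4.3071 y'=-4.5982

F_att = 1/2·(g−p) = 1/2·(-5,6) = (-2.5000,3.0000)
o1: d²=121 > ρ²=59 → inactive
o2: d²=26 ≤ ρ²=59; F_rep = 29·(1,5)/26² = (0.0429,0.2145)
o3: d²=257 > ρ²=59 → inactive
o4: d²=197 > ρ²=59 → inactive
F = F_att + ΣF_rep = (-2.4571,3.2145)
p' = p + 1/8·F = (-4.3071,-4.5982)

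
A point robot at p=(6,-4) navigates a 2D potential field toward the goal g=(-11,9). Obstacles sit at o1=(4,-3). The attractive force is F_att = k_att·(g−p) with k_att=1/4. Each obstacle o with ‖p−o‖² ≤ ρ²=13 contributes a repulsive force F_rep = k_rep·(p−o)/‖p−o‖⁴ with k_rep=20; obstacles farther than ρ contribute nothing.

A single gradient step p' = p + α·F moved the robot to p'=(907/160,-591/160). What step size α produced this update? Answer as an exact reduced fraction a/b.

F_att = 1/4·(g−p) = 1/4·(-17,13) = (-4.2500,3.2500)
o1: d²=5 ≤ ρ²=13; F_rep = 20·(2,-1)/5² = (1.6000,-0.8000)
F = F_att + ΣF_rep = (-2.6500,2.4500)
Δp = p'−p = (-0.3312,0.3063); α = Δx/Fx = (-53/160) / (-53/20) = 1/8
check: Δy/Fy = (49/160) / (49/20) = 1/8 ✓

α = 1/8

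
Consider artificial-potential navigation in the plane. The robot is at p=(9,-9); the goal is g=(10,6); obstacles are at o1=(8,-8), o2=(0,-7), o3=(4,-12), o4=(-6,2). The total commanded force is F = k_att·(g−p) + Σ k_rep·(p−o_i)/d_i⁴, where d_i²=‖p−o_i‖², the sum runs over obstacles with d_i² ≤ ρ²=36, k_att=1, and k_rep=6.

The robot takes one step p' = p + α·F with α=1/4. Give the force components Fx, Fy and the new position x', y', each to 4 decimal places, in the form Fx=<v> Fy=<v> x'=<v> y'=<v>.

Fx=2.5260 Fy=13.5156 x'=9.6315 y'=-5.6211

F_att = 1·(g−p) = 1·(1,15) = (1.0000,15.0000)
o1: d²=2 ≤ ρ²=36; F_rep = 6·(1,-1)/2² = (1.5000,-1.5000)
o2: d²=85 > ρ²=36 → inactive
o3: d²=34 ≤ ρ²=36; F_rep = 6·(5,3)/34² = (0.0260,0.0156)
o4: d²=346 > ρ²=36 → inactive
F = F_att + ΣF_rep = (2.5260,13.5156)
p' = p + 1/4·F = (9.6315,-5.6211)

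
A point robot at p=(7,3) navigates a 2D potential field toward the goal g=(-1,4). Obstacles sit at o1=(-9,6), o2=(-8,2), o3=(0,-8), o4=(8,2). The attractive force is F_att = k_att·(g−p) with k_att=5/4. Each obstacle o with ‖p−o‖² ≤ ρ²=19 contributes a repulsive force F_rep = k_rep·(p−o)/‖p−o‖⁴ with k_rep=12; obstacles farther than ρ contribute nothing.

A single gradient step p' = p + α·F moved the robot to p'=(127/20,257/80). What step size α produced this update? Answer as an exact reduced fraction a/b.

F_att = 5/4·(g−p) = 5/4·(-8,1) = (-10.0000,1.2500)
o1: d²=265 > ρ²=19 → inactive
o2: d²=226 > ρ²=19 → inactive
o3: d²=170 > ρ²=19 → inactive
o4: d²=2 ≤ ρ²=19; F_rep = 12·(-1,1)/2² = (-3.0000,3.0000)
F = F_att + ΣF_rep = (-13.0000,4.2500)
Δp = p'−p = (-0.6500,0.2125); α = Δx/Fx = (-13/20) / (-13) = 1/20
check: Δy/Fy = (17/80) / (17/4) = 1/20 ✓

α = 1/20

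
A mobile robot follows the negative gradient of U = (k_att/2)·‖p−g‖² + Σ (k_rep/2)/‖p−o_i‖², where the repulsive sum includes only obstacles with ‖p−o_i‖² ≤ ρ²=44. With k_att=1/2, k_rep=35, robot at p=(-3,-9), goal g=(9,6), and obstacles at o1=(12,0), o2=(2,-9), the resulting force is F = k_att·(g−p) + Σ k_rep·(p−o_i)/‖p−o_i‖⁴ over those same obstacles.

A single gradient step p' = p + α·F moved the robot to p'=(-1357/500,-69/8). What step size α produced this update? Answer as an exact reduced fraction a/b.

α = 1/20

F_att = 1/2·(g−p) = 1/2·(12,15) = (6.0000,7.5000)
o1: d²=306 > ρ²=44 → inactive
o2: d²=25 ≤ ρ²=44; F_rep = 35·(-5,0)/25² = (-0.2800,0.0000)
F = F_att + ΣF_rep = (5.7200,7.5000)
Δp = p'−p = (0.2860,0.3750); α = Δx/Fx = (143/500) / (143/25) = 1/20
check: Δy/Fy = (3/8) / (15/2) = 1/20 ✓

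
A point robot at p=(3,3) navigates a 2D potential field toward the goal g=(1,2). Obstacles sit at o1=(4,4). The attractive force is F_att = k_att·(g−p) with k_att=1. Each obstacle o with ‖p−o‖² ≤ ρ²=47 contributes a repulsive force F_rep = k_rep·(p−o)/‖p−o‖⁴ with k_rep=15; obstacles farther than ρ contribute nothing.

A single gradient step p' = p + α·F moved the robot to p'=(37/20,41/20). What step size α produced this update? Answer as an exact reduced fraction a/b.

F_att = 1·(g−p) = 1·(-2,-1) = (-2.0000,-1.0000)
o1: d²=2 ≤ ρ²=47; F_rep = 15·(-1,-1)/2² = (-3.7500,-3.7500)
F = F_att + ΣF_rep = (-5.7500,-4.7500)
Δp = p'−p = (-1.1500,-0.9500); α = Δx/Fx = (-23/20) / (-23/4) = 1/5
check: Δy/Fy = (-19/20) / (-19/4) = 1/5 ✓

α = 1/5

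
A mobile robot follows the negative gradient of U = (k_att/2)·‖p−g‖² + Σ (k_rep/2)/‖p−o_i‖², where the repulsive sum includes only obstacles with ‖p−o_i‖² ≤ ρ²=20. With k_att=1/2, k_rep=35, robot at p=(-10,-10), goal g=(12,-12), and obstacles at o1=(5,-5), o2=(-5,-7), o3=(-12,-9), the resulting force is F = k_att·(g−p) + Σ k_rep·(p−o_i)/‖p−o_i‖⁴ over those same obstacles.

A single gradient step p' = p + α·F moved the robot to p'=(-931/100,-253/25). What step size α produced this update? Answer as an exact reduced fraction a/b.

F_att = 1/2·(g−p) = 1/2·(22,-2) = (11.0000,-1.0000)
o1: d²=250 > ρ²=20 → inactive
o2: d²=34 > ρ²=20 → inactive
o3: d²=5 ≤ ρ²=20; F_rep = 35·(2,-1)/5² = (2.8000,-1.4000)
F = F_att + ΣF_rep = (13.8000,-2.4000)
Δp = p'−p = (0.6900,-0.1200); α = Δx/Fx = (69/100) / (69/5) = 1/20
check: Δy/Fy = (-3/25) / (-12/5) = 1/20 ✓

α = 1/20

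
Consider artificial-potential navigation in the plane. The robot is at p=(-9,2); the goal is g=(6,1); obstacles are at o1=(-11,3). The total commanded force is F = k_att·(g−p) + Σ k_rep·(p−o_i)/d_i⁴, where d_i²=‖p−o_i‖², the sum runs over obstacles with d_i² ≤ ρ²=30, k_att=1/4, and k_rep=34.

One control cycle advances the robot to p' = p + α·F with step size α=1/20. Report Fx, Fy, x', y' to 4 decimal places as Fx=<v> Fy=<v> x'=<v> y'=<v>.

Fx=6.4700 Fy=-1.6100 x'=-8.6765 y'=1.9195

F_att = 1/4·(g−p) = 1/4·(15,-1) = (3.7500,-0.2500)
o1: d²=5 ≤ ρ²=30; F_rep = 34·(2,-1)/5² = (2.7200,-1.3600)
F = F_att + ΣF_rep = (6.4700,-1.6100)
p' = p + 1/20·F = (-8.6765,1.9195)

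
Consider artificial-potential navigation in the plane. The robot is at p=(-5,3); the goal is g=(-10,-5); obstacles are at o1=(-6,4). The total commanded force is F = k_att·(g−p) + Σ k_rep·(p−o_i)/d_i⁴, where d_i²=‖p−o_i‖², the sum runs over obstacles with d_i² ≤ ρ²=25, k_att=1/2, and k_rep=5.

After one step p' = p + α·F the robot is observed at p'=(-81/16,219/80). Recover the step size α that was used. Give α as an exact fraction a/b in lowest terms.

α = 1/20

F_att = 1/2·(g−p) = 1/2·(-5,-8) = (-2.5000,-4.0000)
o1: d²=2 ≤ ρ²=25; F_rep = 5·(1,-1)/2² = (1.2500,-1.2500)
F = F_att + ΣF_rep = (-1.2500,-5.2500)
Δp = p'−p = (-0.0625,-0.2625); α = Δx/Fx = (-1/16) / (-5/4) = 1/20
check: Δy/Fy = (-21/80) / (-21/4) = 1/20 ✓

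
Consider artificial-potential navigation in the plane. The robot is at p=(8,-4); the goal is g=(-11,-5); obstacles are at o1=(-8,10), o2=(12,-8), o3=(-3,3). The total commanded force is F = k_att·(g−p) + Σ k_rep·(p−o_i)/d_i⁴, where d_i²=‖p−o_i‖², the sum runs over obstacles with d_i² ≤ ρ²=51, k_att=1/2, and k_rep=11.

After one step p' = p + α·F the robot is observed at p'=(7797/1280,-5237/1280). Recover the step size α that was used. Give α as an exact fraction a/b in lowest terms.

α = 1/5

F_att = 1/2·(g−p) = 1/2·(-19,-1) = (-9.5000,-0.5000)
o1: d²=452 > ρ²=51 → inactive
o2: d²=32 ≤ ρ²=51; F_rep = 11·(-4,4)/32² = (-0.0430,0.0430)
o3: d²=170 > ρ²=51 → inactive
F = F_att + ΣF_rep = (-9.5430,-0.4570)
Δp = p'−p = (-1.9086,-0.0914); α = Δx/Fx = (-2443/1280) / (-2443/256) = 1/5
check: Δy/Fy = (-117/1280) / (-117/256) = 1/5 ✓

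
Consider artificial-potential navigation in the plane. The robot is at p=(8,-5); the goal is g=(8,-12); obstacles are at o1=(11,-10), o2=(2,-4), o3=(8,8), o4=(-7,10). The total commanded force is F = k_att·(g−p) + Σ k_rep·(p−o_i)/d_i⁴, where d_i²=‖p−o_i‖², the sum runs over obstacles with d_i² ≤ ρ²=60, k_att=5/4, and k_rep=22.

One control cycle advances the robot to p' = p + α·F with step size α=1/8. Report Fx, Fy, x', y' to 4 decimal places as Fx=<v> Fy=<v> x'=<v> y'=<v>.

F_att = 5/4·(g−p) = 5/4·(0,-7) = (0.0000,-8.7500)
o1: d²=34 ≤ ρ²=60; F_rep = 22·(-3,5)/34² = (-0.0571,0.0952)
o2: d²=37 ≤ ρ²=60; F_rep = 22·(6,-1)/37² = (0.0964,-0.0161)
o3: d²=169 > ρ²=60 → inactive
o4: d²=450 > ρ²=60 → inactive
F = F_att + ΣF_rep = (0.0393,-8.6709)
p' = p + 1/8·F = (8.0049,-6.0839)

Fx=0.0393 Fy=-8.6709 x'=8.0049 y'=-6.0839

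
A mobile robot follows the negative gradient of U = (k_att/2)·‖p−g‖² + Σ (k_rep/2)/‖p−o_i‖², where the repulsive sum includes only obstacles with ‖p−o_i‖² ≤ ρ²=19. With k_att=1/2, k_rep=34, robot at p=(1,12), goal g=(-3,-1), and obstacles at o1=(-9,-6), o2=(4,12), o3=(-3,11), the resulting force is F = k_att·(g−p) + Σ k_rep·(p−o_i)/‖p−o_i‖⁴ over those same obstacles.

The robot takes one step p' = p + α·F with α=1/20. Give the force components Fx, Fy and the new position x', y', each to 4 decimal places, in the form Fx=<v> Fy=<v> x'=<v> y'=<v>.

Fx=-2.7887 Fy=-6.3824 x'=0.8606 y'=11.6809

F_att = 1/2·(g−p) = 1/2·(-4,-13) = (-2.0000,-6.5000)
o1: d²=424 > ρ²=19 → inactive
o2: d²=9 ≤ ρ²=19; F_rep = 34·(-3,0)/9² = (-1.2593,0.0000)
o3: d²=17 ≤ ρ²=19; F_rep = 34·(4,1)/17² = (0.4706,0.1176)
F = F_att + ΣF_rep = (-2.7887,-6.3824)
p' = p + 1/20·F = (0.8606,11.6809)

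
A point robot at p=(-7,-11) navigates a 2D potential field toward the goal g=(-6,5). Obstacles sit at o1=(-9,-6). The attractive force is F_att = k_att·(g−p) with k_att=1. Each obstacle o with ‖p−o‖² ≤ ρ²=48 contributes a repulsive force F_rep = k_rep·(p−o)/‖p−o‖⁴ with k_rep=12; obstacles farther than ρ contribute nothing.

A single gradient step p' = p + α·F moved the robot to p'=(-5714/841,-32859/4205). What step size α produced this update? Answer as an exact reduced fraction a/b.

F_att = 1·(g−p) = 1·(1,16) = (1.0000,16.0000)
o1: d²=29 ≤ ρ²=48; F_rep = 12·(2,-5)/29² = (0.0285,-0.0713)
F = F_att + ΣF_rep = (1.0285,15.9287)
Δp = p'−p = (0.2057,3.1857); α = Δx/Fx = (173/841) / (865/841) = 1/5
check: Δy/Fy = (13396/4205) / (13396/841) = 1/5 ✓

α = 1/5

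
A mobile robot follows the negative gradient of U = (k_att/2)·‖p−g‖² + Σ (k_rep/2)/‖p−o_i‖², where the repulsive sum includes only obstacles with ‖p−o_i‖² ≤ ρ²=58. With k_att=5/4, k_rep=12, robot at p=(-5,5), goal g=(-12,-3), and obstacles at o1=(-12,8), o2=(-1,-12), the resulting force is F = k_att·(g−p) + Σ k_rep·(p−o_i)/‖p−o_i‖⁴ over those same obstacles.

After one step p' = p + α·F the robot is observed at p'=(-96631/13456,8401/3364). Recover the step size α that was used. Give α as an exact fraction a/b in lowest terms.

α = 1/4

F_att = 5/4·(g−p) = 5/4·(-7,-8) = (-8.7500,-10.0000)
o1: d²=58 ≤ ρ²=58; F_rep = 12·(7,-3)/58² = (0.0250,-0.0107)
o2: d²=305 > ρ²=58 → inactive
F = F_att + ΣF_rep = (-8.7250,-10.0107)
Δp = p'−p = (-2.1813,-2.5027); α = Δx/Fx = (-29351/13456) / (-29351/3364) = 1/4
check: Δy/Fy = (-8419/3364) / (-8419/841) = 1/4 ✓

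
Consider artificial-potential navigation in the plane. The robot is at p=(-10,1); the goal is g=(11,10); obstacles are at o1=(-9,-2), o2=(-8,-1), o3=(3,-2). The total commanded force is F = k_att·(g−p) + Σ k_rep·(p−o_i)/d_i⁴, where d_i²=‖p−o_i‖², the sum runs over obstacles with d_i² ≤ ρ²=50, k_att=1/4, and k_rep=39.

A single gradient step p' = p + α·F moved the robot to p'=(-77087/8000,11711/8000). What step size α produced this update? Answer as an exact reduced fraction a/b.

F_att = 1/4·(g−p) = 1/4·(21,9) = (5.2500,2.2500)
o1: d²=10 ≤ ρ²=50; F_rep = 39·(-1,3)/10² = (-0.3900,1.1700)
o2: d²=8 ≤ ρ²=50; F_rep = 39·(-2,2)/8² = (-1.2188,1.2188)
o3: d²=178 > ρ²=50 → inactive
F = F_att + ΣF_rep = (3.6412,4.6387)
Δp = p'−p = (0.3641,0.4639); α = Δx/Fx = (2913/8000) / (2913/800) = 1/10
check: Δy/Fy = (3711/8000) / (3711/800) = 1/10 ✓

α = 1/10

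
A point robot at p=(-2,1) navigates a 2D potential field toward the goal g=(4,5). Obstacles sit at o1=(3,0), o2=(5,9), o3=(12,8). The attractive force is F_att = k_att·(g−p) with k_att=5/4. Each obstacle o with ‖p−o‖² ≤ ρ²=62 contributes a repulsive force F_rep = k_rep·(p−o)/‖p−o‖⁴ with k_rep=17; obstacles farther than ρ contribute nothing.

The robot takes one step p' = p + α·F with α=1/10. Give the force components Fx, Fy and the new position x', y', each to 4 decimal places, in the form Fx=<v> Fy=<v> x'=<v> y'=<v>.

Fx=7.3743 Fy=5.0251 x'=-1.2626 y'=1.5025

F_att = 5/4·(g−p) = 5/4·(6,4) = (7.5000,5.0000)
o1: d²=26 ≤ ρ²=62; F_rep = 17·(-5,1)/26² = (-0.1257,0.0251)
o2: d²=113 > ρ²=62 → inactive
o3: d²=245 > ρ²=62 → inactive
F = F_att + ΣF_rep = (7.3743,5.0251)
p' = p + 1/10·F = (-1.2626,1.5025)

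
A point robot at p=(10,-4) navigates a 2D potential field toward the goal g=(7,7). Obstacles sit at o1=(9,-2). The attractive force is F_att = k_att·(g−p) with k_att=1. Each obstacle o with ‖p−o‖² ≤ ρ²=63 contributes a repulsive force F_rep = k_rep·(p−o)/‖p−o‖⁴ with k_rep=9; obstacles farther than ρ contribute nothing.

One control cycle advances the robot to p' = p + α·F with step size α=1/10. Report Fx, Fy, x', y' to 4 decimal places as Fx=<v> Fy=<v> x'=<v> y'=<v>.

Fx=-2.6400 Fy=10.2800 x'=9.7360 y'=-2.9720

F_att = 1·(g−p) = 1·(-3,11) = (-3.0000,11.0000)
o1: d²=5 ≤ ρ²=63; F_rep = 9·(1,-2)/5² = (0.3600,-0.7200)
F = F_att + ΣF_rep = (-2.6400,10.2800)
p' = p + 1/10·F = (9.7360,-2.9720)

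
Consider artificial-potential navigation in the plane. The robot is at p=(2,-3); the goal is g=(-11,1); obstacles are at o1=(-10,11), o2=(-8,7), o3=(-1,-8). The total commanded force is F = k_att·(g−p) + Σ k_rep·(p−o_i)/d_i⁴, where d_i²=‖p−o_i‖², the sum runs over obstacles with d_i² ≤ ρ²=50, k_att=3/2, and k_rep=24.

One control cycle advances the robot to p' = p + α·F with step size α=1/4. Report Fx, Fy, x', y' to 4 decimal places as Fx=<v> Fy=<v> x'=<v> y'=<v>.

Fx=-19.4377 Fy=6.1038 x'=-2.8594 y'=-1.4740

F_att = 3/2·(g−p) = 3/2·(-13,4) = (-19.5000,6.0000)
o1: d²=340 > ρ²=50 → inactive
o2: d²=200 > ρ²=50 → inactive
o3: d²=34 ≤ ρ²=50; F_rep = 24·(3,5)/34² = (0.0623,0.1038)
F = F_att + ΣF_rep = (-19.4377,6.1038)
p' = p + 1/4·F = (-2.8594,-1.4740)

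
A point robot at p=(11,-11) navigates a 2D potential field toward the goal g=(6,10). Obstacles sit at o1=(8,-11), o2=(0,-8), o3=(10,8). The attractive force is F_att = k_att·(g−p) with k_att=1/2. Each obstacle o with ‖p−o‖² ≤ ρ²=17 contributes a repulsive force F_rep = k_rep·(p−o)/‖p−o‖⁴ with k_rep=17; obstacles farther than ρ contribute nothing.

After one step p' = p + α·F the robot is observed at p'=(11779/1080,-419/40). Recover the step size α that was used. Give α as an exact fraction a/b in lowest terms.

α = 1/20

F_att = 1/2·(g−p) = 1/2·(-5,21) = (-2.5000,10.5000)
o1: d²=9 ≤ ρ²=17; F_rep = 17·(3,0)/9² = (0.6296,0.0000)
o2: d²=130 > ρ²=17 → inactive
o3: d²=362 > ρ²=17 → inactive
F = F_att + ΣF_rep = (-1.8704,10.5000)
Δp = p'−p = (-0.0935,0.5250); α = Δx/Fx = (-101/1080) / (-101/54) = 1/20
check: Δy/Fy = (21/40) / (21/2) = 1/20 ✓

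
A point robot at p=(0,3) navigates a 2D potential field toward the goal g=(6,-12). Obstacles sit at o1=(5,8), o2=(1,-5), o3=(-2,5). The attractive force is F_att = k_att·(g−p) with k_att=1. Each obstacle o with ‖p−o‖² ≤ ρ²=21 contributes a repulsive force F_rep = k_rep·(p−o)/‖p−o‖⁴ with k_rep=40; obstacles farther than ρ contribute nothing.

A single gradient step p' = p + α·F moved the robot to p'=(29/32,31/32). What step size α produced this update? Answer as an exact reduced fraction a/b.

α = 1/8

F_att = 1·(g−p) = 1·(6,-15) = (6.0000,-15.0000)
o1: d²=50 > ρ²=21 → inactive
o2: d²=65 > ρ²=21 → inactive
o3: d²=8 ≤ ρ²=21; F_rep = 40·(2,-2)/8² = (1.2500,-1.2500)
F = F_att + ΣF_rep = (7.2500,-16.2500)
Δp = p'−p = (0.9062,-2.0312); α = Δx/Fx = (29/32) / (29/4) = 1/8
check: Δy/Fy = (-65/32) / (-65/4) = 1/8 ✓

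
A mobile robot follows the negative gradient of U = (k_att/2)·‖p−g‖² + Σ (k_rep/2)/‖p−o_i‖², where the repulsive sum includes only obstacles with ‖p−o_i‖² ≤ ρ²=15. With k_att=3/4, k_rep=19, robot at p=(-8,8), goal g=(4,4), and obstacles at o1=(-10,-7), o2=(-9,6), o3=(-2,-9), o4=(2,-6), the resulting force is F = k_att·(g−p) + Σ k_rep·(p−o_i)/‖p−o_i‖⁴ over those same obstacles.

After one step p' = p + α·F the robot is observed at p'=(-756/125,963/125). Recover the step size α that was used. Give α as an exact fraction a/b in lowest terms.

α = 1/5

F_att = 3/4·(g−p) = 3/4·(12,-4) = (9.0000,-3.0000)
o1: d²=229 > ρ²=15 → inactive
o2: d²=5 ≤ ρ²=15; F_rep = 19·(1,2)/5² = (0.7600,1.5200)
o3: d²=325 > ρ²=15 → inactive
o4: d²=296 > ρ²=15 → inactive
F = F_att + ΣF_rep = (9.7600,-1.4800)
Δp = p'−p = (1.9520,-0.2960); α = Δx/Fx = (244/125) / (244/25) = 1/5
check: Δy/Fy = (-37/125) / (-37/25) = 1/5 ✓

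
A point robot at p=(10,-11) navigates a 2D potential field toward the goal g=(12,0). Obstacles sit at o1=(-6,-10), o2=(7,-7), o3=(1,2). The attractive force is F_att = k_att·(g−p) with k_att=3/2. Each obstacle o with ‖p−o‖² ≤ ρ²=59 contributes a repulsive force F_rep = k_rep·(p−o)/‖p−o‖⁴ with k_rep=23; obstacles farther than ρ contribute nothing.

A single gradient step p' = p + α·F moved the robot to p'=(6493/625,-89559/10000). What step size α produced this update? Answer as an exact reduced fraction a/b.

α = 1/8

F_att = 3/2·(g−p) = 3/2·(2,11) = (3.0000,16.5000)
o1: d²=257 > ρ²=59 → inactive
o2: d²=25 ≤ ρ²=59; F_rep = 23·(3,-4)/25² = (0.1104,-0.1472)
o3: d²=250 > ρ²=59 → inactive
F = F_att + ΣF_rep = (3.1104,16.3528)
Δp = p'−p = (0.3888,2.0441); α = Δx/Fx = (243/625) / (1944/625) = 1/8
check: Δy/Fy = (20441/10000) / (20441/1250) = 1/8 ✓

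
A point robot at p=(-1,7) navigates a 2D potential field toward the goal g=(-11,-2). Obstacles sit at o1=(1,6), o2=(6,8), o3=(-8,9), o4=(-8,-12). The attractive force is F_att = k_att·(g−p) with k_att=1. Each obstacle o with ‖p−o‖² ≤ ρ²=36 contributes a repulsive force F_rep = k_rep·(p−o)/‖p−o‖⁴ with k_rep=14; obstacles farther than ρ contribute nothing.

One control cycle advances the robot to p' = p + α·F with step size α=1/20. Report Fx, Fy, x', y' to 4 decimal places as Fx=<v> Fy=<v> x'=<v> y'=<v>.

Fx=-11.1200 Fy=-8.4400 x'=-1.5560 y'=6.5780

F_att = 1·(g−p) = 1·(-10,-9) = (-10.0000,-9.0000)
o1: d²=5 ≤ ρ²=36; F_rep = 14·(-2,1)/5² = (-1.1200,0.5600)
o2: d²=50 > ρ²=36 → inactive
o3: d²=53 > ρ²=36 → inactive
o4: d²=410 > ρ²=36 → inactive
F = F_att + ΣF_rep = (-11.1200,-8.4400)
p' = p + 1/20·F = (-1.5560,6.5780)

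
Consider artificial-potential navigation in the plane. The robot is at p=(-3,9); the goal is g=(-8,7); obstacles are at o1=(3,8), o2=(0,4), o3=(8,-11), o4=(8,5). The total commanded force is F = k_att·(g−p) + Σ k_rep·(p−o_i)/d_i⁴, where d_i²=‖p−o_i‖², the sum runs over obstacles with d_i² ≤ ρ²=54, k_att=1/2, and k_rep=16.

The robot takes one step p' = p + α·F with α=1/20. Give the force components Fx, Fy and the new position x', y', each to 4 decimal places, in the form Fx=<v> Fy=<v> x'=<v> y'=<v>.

F_att = 1/2·(g−p) = 1/2·(-5,-2) = (-2.5000,-1.0000)
o1: d²=37 ≤ ρ²=54; F_rep = 16·(-6,1)/37² = (-0.0701,0.0117)
o2: d²=34 ≤ ρ²=54; F_rep = 16·(-3,5)/34² = (-0.0415,0.0692)
o3: d²=521 > ρ²=54 → inactive
o4: d²=137 > ρ²=54 → inactive
F = F_att + ΣF_rep = (-2.6116,-0.9191)
p' = p + 1/20·F = (-3.1306,8.9540)

Fx=-2.6116 Fy=-0.9191 x'=-3.1306 y'=8.9540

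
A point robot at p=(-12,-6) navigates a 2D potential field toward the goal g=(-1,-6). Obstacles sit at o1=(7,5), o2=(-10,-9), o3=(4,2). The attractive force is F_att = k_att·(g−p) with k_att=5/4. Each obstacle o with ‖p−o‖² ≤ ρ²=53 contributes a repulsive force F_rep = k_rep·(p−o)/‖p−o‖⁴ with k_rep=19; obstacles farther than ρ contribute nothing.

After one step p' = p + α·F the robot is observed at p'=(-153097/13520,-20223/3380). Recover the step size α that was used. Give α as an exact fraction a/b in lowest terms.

F_att = 5/4·(g−p) = 5/4·(11,0) = (13.7500,0.0000)
o1: d²=482 > ρ²=53 → inactive
o2: d²=13 ≤ ρ²=53; F_rep = 19·(-2,3)/13² = (-0.2249,0.3373)
o3: d²=320 > ρ²=53 → inactive
F = F_att + ΣF_rep = (13.5251,0.3373)
Δp = p'−p = (0.6763,0.0169); α = Δx/Fx = (9143/13520) / (9143/676) = 1/20
check: Δy/Fy = (57/3380) / (57/169) = 1/20 ✓

α = 1/20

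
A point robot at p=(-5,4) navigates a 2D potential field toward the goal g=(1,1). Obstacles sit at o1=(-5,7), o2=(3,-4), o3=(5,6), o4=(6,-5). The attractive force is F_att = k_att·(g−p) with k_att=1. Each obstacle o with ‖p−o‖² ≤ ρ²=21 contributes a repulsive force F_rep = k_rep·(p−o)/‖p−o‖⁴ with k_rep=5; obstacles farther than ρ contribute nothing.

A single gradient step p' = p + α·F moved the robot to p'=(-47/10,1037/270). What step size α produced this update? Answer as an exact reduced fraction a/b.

F_att = 1·(g−p) = 1·(6,-3) = (6.0000,-3.0000)
o1: d²=9 ≤ ρ²=21; F_rep = 5·(0,-3)/9² = (0.0000,-0.1852)
o2: d²=128 > ρ²=21 → inactive
o3: d²=104 > ρ²=21 → inactive
o4: d²=202 > ρ²=21 → inactive
F = F_att + ΣF_rep = (6.0000,-3.1852)
Δp = p'−p = (0.3000,-0.1593); α = Δx/Fx = (3/10) / (6) = 1/20
check: Δy/Fy = (-43/270) / (-86/27) = 1/20 ✓

α = 1/20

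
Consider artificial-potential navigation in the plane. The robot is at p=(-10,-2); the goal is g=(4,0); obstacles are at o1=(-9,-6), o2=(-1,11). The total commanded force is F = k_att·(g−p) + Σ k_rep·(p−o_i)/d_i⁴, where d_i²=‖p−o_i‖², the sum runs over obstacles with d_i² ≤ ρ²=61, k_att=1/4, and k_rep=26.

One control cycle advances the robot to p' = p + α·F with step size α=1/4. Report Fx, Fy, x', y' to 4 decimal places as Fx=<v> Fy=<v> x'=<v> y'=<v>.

Fx=3.4100 Fy=0.8599 x'=-9.1475 y'=-1.7850

F_att = 1/4·(g−p) = 1/4·(14,2) = (3.5000,0.5000)
o1: d²=17 ≤ ρ²=61; F_rep = 26·(-1,4)/17² = (-0.0900,0.3599)
o2: d²=250 > ρ²=61 → inactive
F = F_att + ΣF_rep = (3.4100,0.8599)
p' = p + 1/4·F = (-9.1475,-1.7850)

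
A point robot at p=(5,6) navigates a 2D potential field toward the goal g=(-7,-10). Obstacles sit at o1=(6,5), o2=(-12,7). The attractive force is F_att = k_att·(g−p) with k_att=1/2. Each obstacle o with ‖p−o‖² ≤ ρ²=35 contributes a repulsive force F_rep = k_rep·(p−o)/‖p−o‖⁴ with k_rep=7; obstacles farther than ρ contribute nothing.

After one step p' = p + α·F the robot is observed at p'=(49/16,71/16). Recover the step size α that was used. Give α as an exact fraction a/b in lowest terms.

α = 1/4

F_att = 1/2·(g−p) = 1/2·(-12,-16) = (-6.0000,-8.0000)
o1: d²=2 ≤ ρ²=35; F_rep = 7·(-1,1)/2² = (-1.7500,1.7500)
o2: d²=290 > ρ²=35 → inactive
F = F_att + ΣF_rep = (-7.7500,-6.2500)
Δp = p'−p = (-1.9375,-1.5625); α = Δx/Fx = (-31/16) / (-31/4) = 1/4
check: Δy/Fy = (-25/16) / (-25/4) = 1/4 ✓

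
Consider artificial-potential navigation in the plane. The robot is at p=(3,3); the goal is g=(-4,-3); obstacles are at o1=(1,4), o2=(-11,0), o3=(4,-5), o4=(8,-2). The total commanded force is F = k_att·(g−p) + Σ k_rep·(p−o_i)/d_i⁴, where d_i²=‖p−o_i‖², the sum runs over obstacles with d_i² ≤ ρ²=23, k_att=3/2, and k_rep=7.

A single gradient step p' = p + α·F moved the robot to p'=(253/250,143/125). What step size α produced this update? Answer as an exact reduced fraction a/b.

α = 1/5

F_att = 3/2·(g−p) = 3/2·(-7,-6) = (-10.5000,-9.0000)
o1: d²=5 ≤ ρ²=23; F_rep = 7·(2,-1)/5² = (0.5600,-0.2800)
o2: d²=205 > ρ²=23 → inactive
o3: d²=65 > ρ²=23 → inactive
o4: d²=50 > ρ²=23 → inactive
F = F_att + ΣF_rep = (-9.9400,-9.2800)
Δp = p'−p = (-1.9880,-1.8560); α = Δx/Fx = (-497/250) / (-497/50) = 1/5
check: Δy/Fy = (-232/125) / (-232/25) = 1/5 ✓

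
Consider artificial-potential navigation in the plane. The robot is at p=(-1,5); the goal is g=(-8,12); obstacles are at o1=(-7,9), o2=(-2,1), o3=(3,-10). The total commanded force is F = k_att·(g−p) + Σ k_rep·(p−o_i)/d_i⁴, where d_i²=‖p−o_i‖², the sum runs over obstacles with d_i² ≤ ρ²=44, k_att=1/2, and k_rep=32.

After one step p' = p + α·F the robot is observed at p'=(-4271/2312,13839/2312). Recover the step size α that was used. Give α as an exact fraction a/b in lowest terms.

α = 1/4

F_att = 1/2·(g−p) = 1/2·(-7,7) = (-3.5000,3.5000)
o1: d²=52 > ρ²=44 → inactive
o2: d²=17 ≤ ρ²=44; F_rep = 32·(1,4)/17² = (0.1107,0.4429)
o3: d²=241 > ρ²=44 → inactive
F = F_att + ΣF_rep = (-3.3893,3.9429)
Δp = p'−p = (-0.8473,0.9857); α = Δx/Fx = (-1959/2312) / (-1959/578) = 1/4
check: Δy/Fy = (2279/2312) / (2279/578) = 1/4 ✓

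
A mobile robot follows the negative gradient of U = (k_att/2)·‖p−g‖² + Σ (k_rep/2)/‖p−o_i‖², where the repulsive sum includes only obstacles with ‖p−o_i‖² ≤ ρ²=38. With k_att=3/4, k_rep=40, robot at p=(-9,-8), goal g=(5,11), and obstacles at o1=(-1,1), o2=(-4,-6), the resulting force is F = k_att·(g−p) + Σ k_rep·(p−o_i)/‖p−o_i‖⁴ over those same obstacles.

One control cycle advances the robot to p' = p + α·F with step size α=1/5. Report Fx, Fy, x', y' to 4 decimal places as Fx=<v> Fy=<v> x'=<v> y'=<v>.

Fx=10.2622 Fy=14.1549 x'=-6.9476 y'=-5.1690

F_att = 3/4·(g−p) = 3/4·(14,19) = (10.5000,14.2500)
o1: d²=145 > ρ²=38 → inactive
o2: d²=29 ≤ ρ²=38; F_rep = 40·(-5,-2)/29² = (-0.2378,-0.0951)
F = F_att + ΣF_rep = (10.2622,14.1549)
p' = p + 1/5·F = (-6.9476,-5.1690)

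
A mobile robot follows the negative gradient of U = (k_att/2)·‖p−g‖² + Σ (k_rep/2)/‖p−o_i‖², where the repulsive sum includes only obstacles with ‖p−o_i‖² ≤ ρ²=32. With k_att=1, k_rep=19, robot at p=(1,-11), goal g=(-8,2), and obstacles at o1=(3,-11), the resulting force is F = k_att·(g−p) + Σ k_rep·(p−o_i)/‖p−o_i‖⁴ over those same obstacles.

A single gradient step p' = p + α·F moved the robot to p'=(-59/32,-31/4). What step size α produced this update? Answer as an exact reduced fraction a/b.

F_att = 1·(g−p) = 1·(-9,13) = (-9.0000,13.0000)
o1: d²=4 ≤ ρ²=32; F_rep = 19·(-2,0)/4² = (-2.3750,0.0000)
F = F_att + ΣF_rep = (-11.3750,13.0000)
Δp = p'−p = (-2.8438,3.2500); α = Δx/Fx = (-91/32) / (-91/8) = 1/4
check: Δy/Fy = (13/4) / (13) = 1/4 ✓

α = 1/4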